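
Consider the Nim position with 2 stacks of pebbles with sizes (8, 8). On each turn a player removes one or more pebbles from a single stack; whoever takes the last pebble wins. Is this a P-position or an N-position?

Bitwise XOR of the heap sizes:
  1000  (8)
  1000  (8)
  ----
  0000  (0)
The nim-sum is 0, so this is a P-position: the player to move is in a losing position under optimal play.

P-position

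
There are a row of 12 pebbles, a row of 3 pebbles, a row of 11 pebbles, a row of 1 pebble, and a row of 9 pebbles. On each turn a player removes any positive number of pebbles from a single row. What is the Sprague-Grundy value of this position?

12

Compute the nim-sum pairwise:
12 XOR 3 = 15
15 XOR 11 = 4
4 XOR 1 = 5
5 XOR 9 = 12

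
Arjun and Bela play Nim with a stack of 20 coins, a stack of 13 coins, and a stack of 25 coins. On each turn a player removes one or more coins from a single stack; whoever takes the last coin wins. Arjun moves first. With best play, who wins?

Bela wins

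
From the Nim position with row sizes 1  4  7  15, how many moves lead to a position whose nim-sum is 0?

1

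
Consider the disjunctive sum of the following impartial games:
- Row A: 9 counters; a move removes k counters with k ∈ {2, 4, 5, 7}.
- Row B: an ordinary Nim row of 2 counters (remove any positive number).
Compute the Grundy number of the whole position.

For row A, compute g(0), g(1), … with moves {2, 4, 5, 7}:
g(0) = mex{} = 0
g(1) = mex{} = 0
g(2) = mex{0} = 1
g(3) = mex{0} = 1
g(4) = mex{0,1} = 2
g(5) = mex{0,1} = 2
g(6) = mex{0,1,2} = 3
g(7) = mex{0,1,2} = 3
g(8) = mex{0,1,2,3} = 4
g(9) = mex{1,2,3} = 0
So g(9) = 0.
Row B is a plain Nim row of size 2, so its Grundy value is 2.
By the Sprague-Grundy theorem, the Grundy value of a sum of independent games is the XOR of the component values.
Combined value = 0 ⊕ 2 = 2.

2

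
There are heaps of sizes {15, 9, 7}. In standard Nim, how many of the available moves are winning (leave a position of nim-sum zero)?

In binary:
  1111  (15)
  1001  (9)
  0111  (7)
  ----
  0001  (1)
The overall nim-sum is X = 1. A heap of size p has a winning move iff p XOR X < p (reduce it to p XOR X).
  15: 15 XOR 1 = 14 < 15 — winning move (to 14).
  9: 9 XOR 1 = 8 < 9 — winning move (to 8).
  7: 7 XOR 1 = 6 < 7 — winning move (to 6).
That gives 3 winning moves.

3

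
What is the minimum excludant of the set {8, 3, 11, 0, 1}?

The values 0, 1 are all present; 2 is the first non-negative integer missing from the set.

2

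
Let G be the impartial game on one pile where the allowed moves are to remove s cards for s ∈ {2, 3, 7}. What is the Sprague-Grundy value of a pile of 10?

Grundy values for subtraction set {2, 3, 7}:
k:     0  1  2  3  4  5  6  7  8  9 10
g(k):  0  0  1  1  2  0  0  1  1  2  0
So g(10) = 0.

0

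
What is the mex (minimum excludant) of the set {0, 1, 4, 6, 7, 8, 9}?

2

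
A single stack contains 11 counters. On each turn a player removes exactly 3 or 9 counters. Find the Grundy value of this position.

1

Grundy values for subtraction set {3, 9}:
k:     0  1  2  3  4  5  6  7  8  9 10 11
g(k):  0  0  0  1  1  1  0  0  0  1  1  1
So g(11) = 1.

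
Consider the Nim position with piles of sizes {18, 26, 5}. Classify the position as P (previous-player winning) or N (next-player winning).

Compute the nim-sum pairwise:
18 ⊕ 26 = 8
8 ⊕ 5 = 13
The nim-sum is 13 ≠ 0, so this is an N-position: the player to move can win.

N-position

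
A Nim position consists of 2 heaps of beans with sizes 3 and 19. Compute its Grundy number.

Bitwise XOR of the heap sizes:
  00011  (3)
  10011  (19)
  -----
  10000  (16)

16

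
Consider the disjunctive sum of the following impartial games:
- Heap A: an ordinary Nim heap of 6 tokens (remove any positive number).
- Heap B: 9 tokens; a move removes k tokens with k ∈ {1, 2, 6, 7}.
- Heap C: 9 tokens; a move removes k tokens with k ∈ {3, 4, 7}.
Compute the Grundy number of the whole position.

4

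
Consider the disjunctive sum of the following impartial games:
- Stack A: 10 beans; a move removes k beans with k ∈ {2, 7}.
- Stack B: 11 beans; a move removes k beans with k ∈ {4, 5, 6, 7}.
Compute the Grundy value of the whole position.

0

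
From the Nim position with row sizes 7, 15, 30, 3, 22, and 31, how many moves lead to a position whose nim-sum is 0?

Write each in binary and XOR column by column:
  00111  (7)
  01111  (15)
  11110  (30)
  00011  (3)
  10110  (22)
  11111  (31)
  -----
  11100  (28)
The overall nim-sum is X = 28. A row of size p has a winning move iff p XOR X < p (reduce it to p XOR X).
  7: 7 XOR 28 = 27 ≥ 7 — no move.
  15: 15 XOR 28 = 19 ≥ 15 — no move.
  30: 30 XOR 28 = 2 < 30 — winning move (to 2).
  3: 3 XOR 28 = 31 ≥ 3 — no move.
  22: 22 XOR 28 = 10 < 22 — winning move (to 10).
  31: 31 XOR 28 = 3 < 31 — winning move (to 3).
That gives 3 winning moves.

3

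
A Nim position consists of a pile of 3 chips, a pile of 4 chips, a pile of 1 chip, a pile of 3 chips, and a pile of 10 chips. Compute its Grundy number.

15

Nim-sum: 3 XOR 4 XOR 1 XOR 3 XOR 10 = 15.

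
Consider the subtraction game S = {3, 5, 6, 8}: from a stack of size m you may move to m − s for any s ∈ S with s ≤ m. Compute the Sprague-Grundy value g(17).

Grundy values for subtraction set {3, 5, 6, 8}:
k:     0  1  2  3  4  5  6  7  8  9 10 11 12 13 14 15 16 17
g(k):  0  0  0  1  1  1  2  2  2  3  3  0  0  0  1  1  1  2
So g(17) = 2.

2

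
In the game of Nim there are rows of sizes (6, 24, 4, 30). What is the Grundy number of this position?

4

Nim-sum: 6 ^ 24 ^ 4 ^ 30 = 4.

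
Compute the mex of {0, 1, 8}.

2

The values 0, 1 are all present; 2 is the first non-negative integer missing from the set.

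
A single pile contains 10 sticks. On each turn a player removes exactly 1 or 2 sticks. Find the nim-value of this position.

1

Grundy values for subtraction set {1, 2}:
k:     0  1  2  3  4  5  6  7  8  9 10
g(k):  0  1  2  0  1  2  0  1  2  0  1
So g(10) = 1.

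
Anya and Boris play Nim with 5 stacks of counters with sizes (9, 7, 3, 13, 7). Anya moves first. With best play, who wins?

Anya wins

Compute the nim-sum pairwise:
9 XOR 7 = 14
14 XOR 3 = 13
13 XOR 13 = 0
0 XOR 7 = 7
The nim-sum is 7 ≠ 0, so this is an N-position: the player to move can win; Anya has a winning move.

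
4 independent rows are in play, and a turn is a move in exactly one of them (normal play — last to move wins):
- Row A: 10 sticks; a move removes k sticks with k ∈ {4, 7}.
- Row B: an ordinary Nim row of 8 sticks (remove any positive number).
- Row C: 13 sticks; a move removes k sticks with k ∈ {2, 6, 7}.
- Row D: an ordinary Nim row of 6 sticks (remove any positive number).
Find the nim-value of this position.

12

Build the Grundy sequence for row A with g(k) = mex{g(k−s) : s ∈ {4, 7}, s ≤ k}:
g(0) = mex{} = 0
g(1) = mex{} = 0
g(2) = mex{} = 0
g(3) = mex{} = 0
g(4) = mex{0} = 1
g(5) = mex{0} = 1
g(6) = mex{0} = 1
g(7) = mex{0} = 1
g(8) = mex{0,1} = 2
g(9) = mex{0,1} = 2
g(10) = mex{0,1} = 2
So g(10) = 2.
Row B is a plain Nim row of size 8, so its Grundy value is 8.
Build the Grundy sequence for row C with g(k) = mex{g(k−s) : s ∈ {2, 6, 7}, s ≤ k}:
g(0) = mex{} = 0
g(1) = mex{} = 0
g(2) = mex{0} = 1
g(3) = mex{0} = 1
g(4) = mex{1} = 0
g(5) = mex{1} = 0
g(6) = mex{0} = 1
g(7) = mex{0} = 1
g(8) = mex{0,1} = 2
g(9) = mex{1} = 0
g(10) = mex{0,1,2} = 3
g(11) = mex{0} = 1
g(12) = mex{0,1,3} = 2
g(13) = mex{1} = 0
So g(13) = 0.
Row D is a plain Nim row of size 6, so its Grundy value is 6.
The value of a disjunctive sum is the nim-sum of the parts.
Combined value = 2 XOR 8 XOR 0 XOR 6 = 12.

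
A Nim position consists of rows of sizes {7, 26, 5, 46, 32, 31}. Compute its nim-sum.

9

Nim-sum: 7 XOR 26 XOR 5 XOR 46 XOR 32 XOR 31 = 9.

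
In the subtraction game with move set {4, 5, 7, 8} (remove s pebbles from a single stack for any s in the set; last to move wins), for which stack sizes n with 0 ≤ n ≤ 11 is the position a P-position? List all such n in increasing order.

0, 1, 2, 3

Build the Grundy sequence with g(k) = mex{g(k−s) : s ∈ {4, 5, 7, 8}, s ≤ k}:
k:     0  1  2  3  4  5  6  7  8  9 10 11
g(k):  0  0  0  0  1  1  1  1  2  2  2  2
The P-positions (g = 0) in 0..11 are 0, 1, 2, 3.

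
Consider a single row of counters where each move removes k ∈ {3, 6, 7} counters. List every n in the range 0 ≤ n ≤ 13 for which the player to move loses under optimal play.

Build the Grundy sequence with g(k) = mex{g(k−s) : s ∈ {3, 6, 7}, s ≤ k}:
k:     0  1  2  3  4  5  6  7  8  9 10 11 12 13
g(k):  0  0  0  1  1  1  2  2  2  3  0  0  0  1
The P-positions (g = 0) in 0..13 are 0, 1, 2, 10, 11, 12.

0, 1, 2, 10, 11, 12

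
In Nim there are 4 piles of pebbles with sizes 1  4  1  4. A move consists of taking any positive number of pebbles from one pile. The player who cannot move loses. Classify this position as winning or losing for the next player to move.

Nim-sum: 1 ^ 4 ^ 1 ^ 4 = 0.
The nim-sum is 0, so this is a P-position: the player to move is in a losing position under optimal play.

Losing position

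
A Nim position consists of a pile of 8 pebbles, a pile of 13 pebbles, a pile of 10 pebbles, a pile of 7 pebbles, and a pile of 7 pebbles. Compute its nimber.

15

Nim-sum: 8 ^ 13 ^ 10 ^ 7 ^ 7 = 15.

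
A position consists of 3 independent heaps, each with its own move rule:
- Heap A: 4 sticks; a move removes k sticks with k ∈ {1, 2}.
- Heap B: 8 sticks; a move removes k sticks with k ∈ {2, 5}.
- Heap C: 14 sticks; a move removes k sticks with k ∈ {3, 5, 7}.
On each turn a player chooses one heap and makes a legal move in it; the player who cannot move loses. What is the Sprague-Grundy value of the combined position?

Build the Grundy sequence for heap A with g(k) = mex{g(k−s) : s ∈ {1, 2}, s ≤ k}:
g(0) = mex{} = 0
g(1) = mex{0} = 1
g(2) = mex{0,1} = 2
g(3) = mex{1,2} = 0
g(4) = mex{0,2} = 1
So g(4) = 1.
Build the Grundy sequence for heap B with g(k) = mex{g(k−s) : s ∈ {2, 5}, s ≤ k}:
g(0) = mex{} = 0
g(1) = mex{} = 0
g(2) = mex{0} = 1
g(3) = mex{0} = 1
g(4) = mex{1} = 0
g(5) = mex{0,1} = 2
g(6) = mex{0} = 1
g(7) = mex{1,2} = 0
g(8) = mex{1} = 0
So g(8) = 0.
Grundy values for heap C (subtraction set {3, 5, 7}):
g(0) = mex{} = 0
g(1) = mex{} = 0
g(2) = mex{} = 0
g(3) = mex{0} = 1
g(4) = mex{0} = 1
g(5) = mex{0} = 1
g(6) = mex{0,1} = 2
g(7) = mex{0,1} = 2
g(8) = mex{0,1} = 2
g(9) = mex{0,1,2} = 3
g(10) = mex{1,2} = 0
g(11) = mex{1,2} = 0
g(12) = mex{1,2,3} = 0
g(13) = mex{0,2} = 1
g(14) = mex{0,2,3} = 1
So g(14) = 1.
By the Sprague-Grundy theorem, the Grundy value of a sum of independent games is the XOR of the component values.
Combined value = 1 ⊕ 0 ⊕ 1 = 0.

0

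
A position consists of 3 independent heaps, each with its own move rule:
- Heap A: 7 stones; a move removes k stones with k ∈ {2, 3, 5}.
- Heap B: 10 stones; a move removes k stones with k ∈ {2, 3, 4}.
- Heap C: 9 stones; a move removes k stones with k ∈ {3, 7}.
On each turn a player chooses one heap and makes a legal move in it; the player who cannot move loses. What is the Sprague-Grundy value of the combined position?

3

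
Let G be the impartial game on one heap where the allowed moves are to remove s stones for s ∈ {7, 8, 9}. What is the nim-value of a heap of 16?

0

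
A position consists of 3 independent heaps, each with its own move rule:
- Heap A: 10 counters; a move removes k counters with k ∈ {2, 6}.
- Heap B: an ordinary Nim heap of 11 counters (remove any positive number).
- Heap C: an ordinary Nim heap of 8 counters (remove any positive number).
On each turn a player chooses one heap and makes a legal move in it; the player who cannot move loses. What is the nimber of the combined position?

2

Grundy values for heap A (subtraction set {2, 6}):
g(0) = mex{} = 0
g(1) = mex{} = 0
g(2) = mex{0} = 1
g(3) = mex{0} = 1
g(4) = mex{1} = 0
g(5) = mex{1} = 0
g(6) = mex{0} = 1
g(7) = mex{0} = 1
g(8) = mex{1} = 0
g(9) = mex{1} = 0
g(10) = mex{0} = 1
So g(10) = 1.
Heap B is a plain Nim heap of size 11, so its Grundy value is 11.
Heap C is a plain Nim heap of size 8, so its Grundy value is 8.
The value of a disjunctive sum is the nim-sum of the parts.
Combined value = 1 XOR 11 XOR 8 = 2.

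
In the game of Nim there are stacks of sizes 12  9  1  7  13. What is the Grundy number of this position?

Nim-sum: 12 ^ 9 ^ 1 ^ 7 ^ 13 = 14.

14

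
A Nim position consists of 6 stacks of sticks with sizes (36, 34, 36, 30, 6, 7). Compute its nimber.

61

Compute the nim-sum pairwise:
36 ^ 34 = 6
6 ^ 36 = 34
34 ^ 30 = 60
60 ^ 6 = 58
58 ^ 7 = 61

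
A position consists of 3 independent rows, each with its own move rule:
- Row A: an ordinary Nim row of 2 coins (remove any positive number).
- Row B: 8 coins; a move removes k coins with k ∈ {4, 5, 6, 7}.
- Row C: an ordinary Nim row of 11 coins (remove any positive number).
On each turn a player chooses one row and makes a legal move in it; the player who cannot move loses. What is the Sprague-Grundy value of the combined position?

Row A is a plain Nim row of size 2, so its Grundy value is 2.
For row B, compute g(0), g(1), … with moves {4, 5, 6, 7}:
g(0) = mex{} = 0
g(1) = mex{} = 0
g(2) = mex{} = 0
g(3) = mex{} = 0
g(4) = mex{0} = 1
g(5) = mex{0} = 1
g(6) = mex{0} = 1
g(7) = mex{0} = 1
g(8) = mex{0,1} = 2
So g(8) = 2.
Row C is a plain Nim row of size 11, so its Grundy value is 11.
By the Sprague-Grundy theorem, the Grundy value of a sum of independent games is the XOR of the component values.
Combined value = 2 ⊕ 2 ⊕ 11 = 11.

11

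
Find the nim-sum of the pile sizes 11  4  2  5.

8

Compute the nim-sum pairwise:
11 ^ 4 = 15
15 ^ 2 = 13
13 ^ 5 = 8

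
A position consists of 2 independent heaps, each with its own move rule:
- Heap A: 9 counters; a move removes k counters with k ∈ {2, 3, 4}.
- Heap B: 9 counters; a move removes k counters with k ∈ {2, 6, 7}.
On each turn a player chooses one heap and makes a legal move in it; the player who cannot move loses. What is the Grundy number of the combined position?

1

Grundy values for heap A (subtraction set {2, 3, 4}):
k:     0  1  2  3  4  5  6  7  8  9
g(k):  0  0  1  1  2  2  0  0  1  1
So g(9) = 1.
Build the Grundy sequence for heap B with g(k) = mex{g(k−s) : s ∈ {2, 6, 7}, s ≤ k}:
g(0) = mex{} = 0
g(1) = mex{} = 0
g(2) = mex{0} = 1
g(3) = mex{0} = 1
g(4) = mex{1} = 0
g(5) = mex{1} = 0
g(6) = mex{0} = 1
g(7) = mex{0} = 1
g(8) = mex{0,1} = 2
g(9) = mex{1} = 0
So g(9) = 0.
By the Sprague-Grundy theorem, the Grundy value of a sum of independent games is the XOR of the component values.
Combined value = 1 ⊕ 0 = 1.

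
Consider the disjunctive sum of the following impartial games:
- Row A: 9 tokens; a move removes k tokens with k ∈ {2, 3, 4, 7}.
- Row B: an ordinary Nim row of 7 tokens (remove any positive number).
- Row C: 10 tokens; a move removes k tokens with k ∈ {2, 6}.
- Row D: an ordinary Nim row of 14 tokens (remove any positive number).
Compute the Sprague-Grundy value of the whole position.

Grundy values for row A (subtraction set {2, 3, 4, 7}):
k:     0  1  2  3  4  5  6  7  8  9
g(k):  0  0  1  1  2  2  0  3  1  4
So g(9) = 4.
Row B is a plain Nim row of size 7, so its Grundy value is 7.
For row C, compute g(0), g(1), … with moves {2, 6}:
g(0) = mex{} = 0
g(1) = mex{} = 0
g(2) = mex{0} = 1
g(3) = mex{0} = 1
g(4) = mex{1} = 0
g(5) = mex{1} = 0
g(6) = mex{0} = 1
g(7) = mex{0} = 1
g(8) = mex{1} = 0
g(9) = mex{1} = 0
g(10) = mex{0} = 1
So g(10) = 1.
Row D is a plain Nim row of size 14, so its Grundy value is 14.
By the Sprague-Grundy theorem, the Grundy value of a sum of independent games is the XOR of the component values.
Combined value = 4 ⊕ 7 ⊕ 1 ⊕ 14 = 12.

12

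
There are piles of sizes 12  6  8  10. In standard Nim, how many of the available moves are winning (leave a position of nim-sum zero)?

3

In binary:
  1100  (12)
  0110  (6)
  1000  (8)
  1010  (10)
  ----
  1000  (8)
The overall nim-sum is X = 8. A pile of size p has a winning move iff p XOR X < p (reduce it to p XOR X).
  12: 12 XOR 8 = 4 < 12 — winning move (to 4).
  6: 6 XOR 8 = 14 ≥ 6 — no move.
  8: 8 XOR 8 = 0 < 8 — winning move (to 0).
  10: 10 XOR 8 = 2 < 10 — winning move (to 2).
That gives 3 winning moves.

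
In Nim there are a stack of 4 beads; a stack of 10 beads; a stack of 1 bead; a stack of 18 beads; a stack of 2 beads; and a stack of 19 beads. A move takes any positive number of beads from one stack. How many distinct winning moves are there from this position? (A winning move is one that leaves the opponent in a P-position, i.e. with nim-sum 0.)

Nim-sum: 4 ⊕ 10 ⊕ 1 ⊕ 18 ⊕ 2 ⊕ 19 = 12.
The overall nim-sum is X = 12. A stack of size p has a winning move iff p XOR X < p (reduce it to p XOR X).
  4: 4 XOR 12 = 8 ≥ 4 — no move.
  10: 10 XOR 12 = 6 < 10 — winning move (to 6).
  1: 1 XOR 12 = 13 ≥ 1 — no move.
  18: 18 XOR 12 = 30 ≥ 18 — no move.
  2: 2 XOR 12 = 14 ≥ 2 — no move.
  19: 19 XOR 12 = 31 ≥ 19 — no move.
That gives 1 winning move.

1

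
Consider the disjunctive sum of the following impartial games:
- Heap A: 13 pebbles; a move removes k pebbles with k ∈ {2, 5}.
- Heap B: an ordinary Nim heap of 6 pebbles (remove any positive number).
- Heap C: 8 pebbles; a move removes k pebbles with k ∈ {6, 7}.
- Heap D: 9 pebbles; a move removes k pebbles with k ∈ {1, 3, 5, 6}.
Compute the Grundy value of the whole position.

5

Build the Grundy sequence for heap A with g(k) = mex{g(k−s) : s ∈ {2, 5}, s ≤ k}:
g(0) = mex{} = 0
g(1) = mex{} = 0
g(2) = mex{0} = 1
g(3) = mex{0} = 1
g(4) = mex{1} = 0
g(5) = mex{0,1} = 2
g(6) = mex{0} = 1
g(7) = mex{1,2} = 0
g(8) = mex{1} = 0
g(9) = mex{0} = 1
g(10) = mex{0,2} = 1
g(11) = mex{1} = 0
g(12) = mex{0,1} = 2
g(13) = mex{0} = 1
So g(13) = 1.
Heap B is a plain Nim heap of size 6, so its Grundy value is 6.
Build the Grundy sequence for heap C with g(k) = mex{g(k−s) : s ∈ {6, 7}, s ≤ k}:
k:     0  1  2  3  4  5  6  7  8
g(k):  0  0  0  0  0  0  1  1  1
So g(8) = 1.
Build the Grundy sequence for heap D with g(k) = mex{g(k−s) : s ∈ {1, 3, 5, 6}, s ≤ k}:
k:     0  1  2  3  4  5  6  7  8  9
g(k):  0  1  0  1  0  1  2  3  2  3
So g(9) = 3.
By the Sprague-Grundy theorem, the Grundy value of a sum of independent games is the XOR of the component values.
Combined value = 1 XOR 6 XOR 1 XOR 3 = 5.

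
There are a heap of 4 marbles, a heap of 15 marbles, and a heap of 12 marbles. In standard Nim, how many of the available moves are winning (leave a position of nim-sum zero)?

3

Nim-sum: 4 ^ 15 ^ 12 = 7.
The overall nim-sum is X = 7. A heap of size p has a winning move iff p XOR X < p (reduce it to p XOR X).
  4: 4 XOR 7 = 3 < 4 — winning move (to 3).
  15: 15 XOR 7 = 8 < 15 — winning move (to 8).
  12: 12 XOR 7 = 11 < 12 — winning move (to 11).
That gives 3 winning moves.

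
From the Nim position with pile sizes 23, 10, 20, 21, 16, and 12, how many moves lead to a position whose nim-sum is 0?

0

Compute the nim-sum pairwise:
23 ^ 10 = 29
29 ^ 20 = 9
9 ^ 21 = 28
28 ^ 16 = 12
12 ^ 12 = 0
The nim-sum is already 0, so every move leaves a nonzero nim-sum — there are no winning moves.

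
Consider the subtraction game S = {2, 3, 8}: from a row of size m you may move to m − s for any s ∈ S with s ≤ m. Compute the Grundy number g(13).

1

Grundy values for subtraction set {2, 3, 8}:
g(0) = mex{} = 0
g(1) = mex{} = 0
g(2) = mex{0} = 1
g(3) = mex{0} = 1
g(4) = mex{0,1} = 2
g(5) = mex{1} = 0
g(6) = mex{1,2} = 0
g(7) = mex{0,2} = 1
g(8) = mex{0} = 1
g(9) = mex{0,1} = 2
g(10) = mex{1} = 0
g(11) = mex{1,2} = 0
g(12) = mex{0,2} = 1
g(13) = mex{0} = 1
So g(13) = 1.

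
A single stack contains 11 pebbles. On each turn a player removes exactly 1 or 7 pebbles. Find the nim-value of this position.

1

Build the Grundy sequence with g(k) = mex{g(k−s) : s ∈ {1, 7}, s ≤ k}:
g(0) = mex{} = 0
g(1) = mex{0} = 1
g(2) = mex{1} = 0
g(3) = mex{0} = 1
g(4) = mex{1} = 0
g(5) = mex{0} = 1
g(6) = mex{1} = 0
g(7) = mex{0} = 1
g(8) = mex{1} = 0
g(9) = mex{0} = 1
g(10) = mex{1} = 0
g(11) = mex{0} = 1
So g(11) = 1.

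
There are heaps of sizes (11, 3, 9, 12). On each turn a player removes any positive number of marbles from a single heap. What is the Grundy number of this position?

13

Nim-sum: 11 XOR 3 XOR 9 XOR 12 = 13.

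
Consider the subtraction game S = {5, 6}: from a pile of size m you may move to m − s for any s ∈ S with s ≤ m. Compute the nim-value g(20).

1

Grundy values for subtraction set {5, 6}:
k:     0  1  2  3  4  5  6  7  8  9 10 11 12 13 14 15 16 17 18 19 20
g(k):  0  0  0  0  0  1  1  1  1  1  2  0  0  0  0  0  1  1  1  1  1
So g(20) = 1.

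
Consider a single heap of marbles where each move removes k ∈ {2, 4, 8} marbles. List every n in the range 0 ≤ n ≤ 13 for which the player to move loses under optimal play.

Grundy values for subtraction set {2, 4, 8}:
k:     0  1  2  3  4  5  6  7  8  9 10 11 12 13
g(k):  0  0  1  1  2  2  0  0  1  1  2  2  0  0
The P-positions (g = 0) in 0..13 are 0, 1, 6, 7, 12, 13.

0, 1, 6, 7, 12, 13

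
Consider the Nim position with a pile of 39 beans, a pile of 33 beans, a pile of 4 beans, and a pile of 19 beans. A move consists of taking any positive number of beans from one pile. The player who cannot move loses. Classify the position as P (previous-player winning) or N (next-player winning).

N-position

Compute the nim-sum pairwise:
39 XOR 33 = 6
6 XOR 4 = 2
2 XOR 19 = 17
The nim-sum is 17 ≠ 0, so this is an N-position: the player to move can win.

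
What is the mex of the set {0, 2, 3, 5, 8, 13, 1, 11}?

4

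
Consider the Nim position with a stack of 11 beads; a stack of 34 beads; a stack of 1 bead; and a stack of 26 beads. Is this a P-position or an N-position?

N-position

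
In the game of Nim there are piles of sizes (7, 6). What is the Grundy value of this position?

Nim-sum: 7 ⊕ 6 = 1.

1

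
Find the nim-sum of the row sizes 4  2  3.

Compute the nim-sum pairwise:
4 ⊕ 2 = 6
6 ⊕ 3 = 5

5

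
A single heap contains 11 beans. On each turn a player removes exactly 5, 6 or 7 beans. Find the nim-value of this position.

2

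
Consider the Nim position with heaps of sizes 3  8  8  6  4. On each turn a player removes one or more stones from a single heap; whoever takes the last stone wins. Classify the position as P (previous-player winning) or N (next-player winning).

N-position

Compute the nim-sum pairwise:
3 XOR 8 = 11
11 XOR 8 = 3
3 XOR 6 = 5
5 XOR 4 = 1
The nim-sum is 1 ≠ 0, so this is an N-position: the player to move can win.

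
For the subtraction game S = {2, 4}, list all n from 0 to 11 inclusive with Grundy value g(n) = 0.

0, 1, 6, 7

Compute g(0), g(1), … for moves {2, 4}:
k:     0  1  2  3  4  5  6  7  8  9 10 11
g(k):  0  0  1  1  2  2  0  0  1  1  2  2
The P-positions (g = 0) in 0..11 are 0, 1, 6, 7.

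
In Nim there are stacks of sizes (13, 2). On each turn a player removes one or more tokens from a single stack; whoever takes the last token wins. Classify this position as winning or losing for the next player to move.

Winning position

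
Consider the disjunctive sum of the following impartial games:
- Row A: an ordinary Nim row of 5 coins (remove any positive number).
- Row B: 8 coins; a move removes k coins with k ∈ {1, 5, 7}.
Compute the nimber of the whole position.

5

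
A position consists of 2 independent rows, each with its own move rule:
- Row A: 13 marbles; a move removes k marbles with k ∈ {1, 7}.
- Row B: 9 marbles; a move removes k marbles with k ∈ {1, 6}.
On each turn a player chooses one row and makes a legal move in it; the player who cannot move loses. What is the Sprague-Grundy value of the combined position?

1

For row A, compute g(0), g(1), … with moves {1, 7}:
g(0) = mex{} = 0
g(1) = mex{0} = 1
g(2) = mex{1} = 0
g(3) = mex{0} = 1
g(4) = mex{1} = 0
g(5) = mex{0} = 1
g(6) = mex{1} = 0
g(7) = mex{0} = 1
g(8) = mex{1} = 0
g(9) = mex{0} = 1
g(10) = mex{1} = 0
g(11) = mex{0} = 1
g(12) = mex{1} = 0
g(13) = mex{0} = 1
So g(13) = 1.
Build the Grundy sequence for row B with g(k) = mex{g(k−s) : s ∈ {1, 6}, s ≤ k}:
g(0) = mex{} = 0
g(1) = mex{0} = 1
g(2) = mex{1} = 0
g(3) = mex{0} = 1
g(4) = mex{1} = 0
g(5) = mex{0} = 1
g(6) = mex{0,1} = 2
g(7) = mex{1,2} = 0
g(8) = mex{0} = 1
g(9) = mex{1} = 0
So g(9) = 0.
By the Sprague-Grundy theorem, the Grundy value of a sum of independent games is the XOR of the component values.
Combined value = 1 ⊕ 0 = 1.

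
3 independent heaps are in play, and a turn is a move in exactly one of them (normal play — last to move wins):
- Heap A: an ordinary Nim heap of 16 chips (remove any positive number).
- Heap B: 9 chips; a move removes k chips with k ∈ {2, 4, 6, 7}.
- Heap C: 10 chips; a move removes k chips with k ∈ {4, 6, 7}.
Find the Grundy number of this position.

Heap A is a plain Nim heap of size 16, so its Grundy value is 16.
Grundy values for heap B (subtraction set {2, 4, 6, 7}):
k:     0  1  2  3  4  5  6  7  8  9
g(k):  0  0  1  1  2  2  3  3  4  0
So g(9) = 0.
For heap C, compute g(0), g(1), … with moves {4, 6, 7}:
g(0) = mex{} = 0
g(1) = mex{} = 0
g(2) = mex{} = 0
g(3) = mex{} = 0
g(4) = mex{0} = 1
g(5) = mex{0} = 1
g(6) = mex{0} = 1
g(7) = mex{0} = 1
g(8) = mex{0,1} = 2
g(9) = mex{0,1} = 2
g(10) = mex{0,1} = 2
So g(10) = 2.
The value of a disjunctive sum is the nim-sum of the parts.
Combined value = 16 XOR 0 XOR 2 = 18.

18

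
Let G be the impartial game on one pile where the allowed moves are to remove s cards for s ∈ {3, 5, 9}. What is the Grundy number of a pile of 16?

0

Compute g(0), g(1), … for moves {3, 5, 9}:
k:     0  1  2  3  4  5  6  7  8  9 10 11 12 13 14 15 16
g(k):  0  0  0  1  1  1  2  2  0  3  3  1  0  2  0  1  0
So g(16) = 0.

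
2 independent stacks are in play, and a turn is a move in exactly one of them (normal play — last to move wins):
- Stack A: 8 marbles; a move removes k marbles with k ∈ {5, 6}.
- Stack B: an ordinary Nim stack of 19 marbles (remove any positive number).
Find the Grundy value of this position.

18

Build the Grundy sequence for stack A with g(k) = mex{g(k−s) : s ∈ {5, 6}, s ≤ k}:
g(0) = mex{} = 0
g(1) = mex{} = 0
g(2) = mex{} = 0
g(3) = mex{} = 0
g(4) = mex{} = 0
g(5) = mex{0} = 1
g(6) = mex{0} = 1
g(7) = mex{0} = 1
g(8) = mex{0} = 1
So g(8) = 1.
Stack B is a plain Nim stack of size 19, so its Grundy value is 19.
By the Sprague-Grundy theorem, the Grundy value of a sum of independent games is the XOR of the component values.
Combined value = 1 XOR 19 = 18.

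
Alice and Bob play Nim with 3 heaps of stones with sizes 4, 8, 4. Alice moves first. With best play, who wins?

Alice wins

Write each in binary and XOR column by column:
  0100  (4)
  1000  (8)
  0100  (4)
  ----
  1000  (8)
The nim-sum is 8 ≠ 0, so this is an N-position: the player to move can win; Alice has a winning move.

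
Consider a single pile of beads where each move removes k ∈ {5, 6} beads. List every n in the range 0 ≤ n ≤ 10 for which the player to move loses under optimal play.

Grundy values for subtraction set {5, 6}:
g(0) = mex{} = 0
g(1) = mex{} = 0
g(2) = mex{} = 0
g(3) = mex{} = 0
g(4) = mex{} = 0
g(5) = mex{0} = 1
g(6) = mex{0} = 1
g(7) = mex{0} = 1
g(8) = mex{0} = 1
g(9) = mex{0} = 1
g(10) = mex{0,1} = 2
The P-positions (g = 0) in 0..10 are 0, 1, 2, 3, 4.

0, 1, 2, 3, 4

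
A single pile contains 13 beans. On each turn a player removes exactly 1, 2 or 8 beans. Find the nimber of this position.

1

Compute g(0), g(1), … for moves {1, 2, 8}:
g(0) = mex{} = 0
g(1) = mex{0} = 1
g(2) = mex{0,1} = 2
g(3) = mex{1,2} = 0
g(4) = mex{0,2} = 1
g(5) = mex{0,1} = 2
g(6) = mex{1,2} = 0
g(7) = mex{0,2} = 1
g(8) = mex{0,1} = 2
g(9) = mex{1,2} = 0
g(10) = mex{0,2} = 1
g(11) = mex{0,1} = 2
g(12) = mex{1,2} = 0
g(13) = mex{0,2} = 1
So g(13) = 1.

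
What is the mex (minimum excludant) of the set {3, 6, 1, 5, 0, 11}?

The values 0, 1 are all present; 2 is the first non-negative integer missing from the set.

2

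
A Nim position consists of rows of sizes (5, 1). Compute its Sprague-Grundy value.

Nim-sum: 5 ⊕ 1 = 4.

4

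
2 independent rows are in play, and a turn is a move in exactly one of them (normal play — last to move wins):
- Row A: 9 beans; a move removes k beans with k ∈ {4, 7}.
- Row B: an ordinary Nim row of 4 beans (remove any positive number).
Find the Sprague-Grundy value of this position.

6

For row A, compute g(0), g(1), … with moves {4, 7}:
k:     0  1  2  3  4  5  6  7  8  9
g(k):  0  0  0  0  1  1  1  1  2  2
So g(9) = 2.
Row B is a plain Nim row of size 4, so its Grundy value is 4.
By the Sprague-Grundy theorem, the Grundy value of a sum of independent games is the XOR of the component values.
Combined value = 2 ⊕ 4 = 6.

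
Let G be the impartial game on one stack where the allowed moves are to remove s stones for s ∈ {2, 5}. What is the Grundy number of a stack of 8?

Build the Grundy sequence with g(k) = mex{g(k−s) : s ∈ {2, 5}, s ≤ k}:
g(0) = mex{} = 0
g(1) = mex{} = 0
g(2) = mex{0} = 1
g(3) = mex{0} = 1
g(4) = mex{1} = 0
g(5) = mex{0,1} = 2
g(6) = mex{0} = 1
g(7) = mex{1,2} = 0
g(8) = mex{1} = 0
So g(8) = 0.

0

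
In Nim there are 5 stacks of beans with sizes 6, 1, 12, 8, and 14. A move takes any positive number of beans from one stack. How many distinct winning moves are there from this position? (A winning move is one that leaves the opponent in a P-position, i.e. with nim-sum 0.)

Nim-sum: 6 ⊕ 1 ⊕ 12 ⊕ 8 ⊕ 14 = 13.
The overall nim-sum is X = 13. A stack of size p has a winning move iff p XOR X < p (reduce it to p XOR X).
  6: 6 XOR 13 = 11 ≥ 6 — no move.
  1: 1 XOR 13 = 12 ≥ 1 — no move.
  12: 12 XOR 13 = 1 < 12 — winning move (to 1).
  8: 8 XOR 13 = 5 < 8 — winning move (to 5).
  14: 14 XOR 13 = 3 < 14 — winning move (to 3).
That gives 3 winning moves.

3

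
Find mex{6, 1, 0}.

The values 0, 1 are all present; 2 is the first non-negative integer missing from the set.

2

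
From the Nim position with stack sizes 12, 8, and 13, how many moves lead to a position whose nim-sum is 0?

Nim-sum: 12 ^ 8 ^ 13 = 9.
The overall nim-sum is X = 9. A stack of size p has a winning move iff p XOR X < p (reduce it to p XOR X).
  12: 12 XOR 9 = 5 < 12 — winning move (to 5).
  8: 8 XOR 9 = 1 < 8 — winning move (to 1).
  13: 13 XOR 9 = 4 < 13 — winning move (to 4).
That gives 3 winning moves.

3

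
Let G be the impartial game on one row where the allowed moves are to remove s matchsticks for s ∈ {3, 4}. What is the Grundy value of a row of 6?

2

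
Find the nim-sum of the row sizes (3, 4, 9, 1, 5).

Compute the nim-sum pairwise:
3 XOR 4 = 7
7 XOR 9 = 14
14 XOR 1 = 15
15 XOR 5 = 10

10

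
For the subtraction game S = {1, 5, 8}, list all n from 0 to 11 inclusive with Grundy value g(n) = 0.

Compute g(0), g(1), … for moves {1, 5, 8}:
g(0) = mex{} = 0
g(1) = mex{0} = 1
g(2) = mex{1} = 0
g(3) = mex{0} = 1
g(4) = mex{1} = 0
g(5) = mex{0} = 1
g(6) = mex{1} = 0
g(7) = mex{0} = 1
g(8) = mex{0,1} = 2
g(9) = mex{0,1,2} = 3
g(10) = mex{0,1,3} = 2
g(11) = mex{0,1,2} = 3
The P-positions (g = 0) in 0..11 are 0, 2, 4, 6.

0, 2, 4, 6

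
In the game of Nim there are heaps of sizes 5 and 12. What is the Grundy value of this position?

Bitwise XOR of the heap sizes:
  0101  (5)
  1100  (12)
  ----
  1001  (9)

9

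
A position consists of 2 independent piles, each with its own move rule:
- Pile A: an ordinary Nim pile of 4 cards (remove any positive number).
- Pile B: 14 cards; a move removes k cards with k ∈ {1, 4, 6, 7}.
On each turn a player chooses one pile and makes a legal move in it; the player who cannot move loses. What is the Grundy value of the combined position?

5

Pile A is a plain Nim pile of size 4, so its Grundy value is 4.
Grundy values for pile B (subtraction set {1, 4, 6, 7}):
k:     0  1  2  3  4  5  6  7  8  9 10 11 12 13 14
g(k):  0  1  0  1  2  0  1  2  3  2  0  1  2  0  1
So g(14) = 1.
By the Sprague-Grundy theorem, the Grundy value of a sum of independent games is the XOR of the component values.
Combined value = 4 ⊕ 1 = 5.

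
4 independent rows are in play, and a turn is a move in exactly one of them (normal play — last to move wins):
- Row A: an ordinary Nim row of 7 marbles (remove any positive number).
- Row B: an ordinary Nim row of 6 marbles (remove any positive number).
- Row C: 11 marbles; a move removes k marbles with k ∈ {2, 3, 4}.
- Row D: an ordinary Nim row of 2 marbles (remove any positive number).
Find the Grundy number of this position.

Row A is a plain Nim row of size 7, so its Grundy value is 7.
Row B is a plain Nim row of size 6, so its Grundy value is 6.
Grundy values for row C (subtraction set {2, 3, 4}):
g(0) = mex{} = 0
g(1) = mex{} = 0
g(2) = mex{0} = 1
g(3) = mex{0} = 1
g(4) = mex{0,1} = 2
g(5) = mex{0,1} = 2
g(6) = mex{1,2} = 0
g(7) = mex{1,2} = 0
g(8) = mex{0,2} = 1
g(9) = mex{0,2} = 1
g(10) = mex{0,1} = 2
g(11) = mex{0,1} = 2
So g(11) = 2.
Row D is a plain Nim row of size 2, so its Grundy value is 2.
The value of a disjunctive sum is the nim-sum of the parts.
Combined value = 7 XOR 6 XOR 2 XOR 2 = 1.

1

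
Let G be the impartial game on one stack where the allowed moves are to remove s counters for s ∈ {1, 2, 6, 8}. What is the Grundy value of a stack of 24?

0

Build the Grundy sequence with g(k) = mex{g(k−s) : s ∈ {1, 2, 6, 8}, s ≤ k}:
k:     0  1  2  3  4  5  6  7  8  9 10 11 12 13 14 15 16 17 18 19 20 21 22 23 24
g(k):  0  1  2  0  1  2  3  0  1  2  0  1  2  3  0  1  2  0  1  2  3  0  1  2  0
So g(24) = 0.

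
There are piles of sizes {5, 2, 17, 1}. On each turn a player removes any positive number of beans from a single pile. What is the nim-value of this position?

23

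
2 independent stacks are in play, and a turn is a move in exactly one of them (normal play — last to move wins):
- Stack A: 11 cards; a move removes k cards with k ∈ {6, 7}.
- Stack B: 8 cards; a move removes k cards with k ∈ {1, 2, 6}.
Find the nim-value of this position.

0

Grundy values for stack A (subtraction set {6, 7}):
k:     0  1  2  3  4  5  6  7  8  9 10 11
g(k):  0  0  0  0  0  0  1  1  1  1  1  1
So g(11) = 1.
Build the Grundy sequence for stack B with g(k) = mex{g(k−s) : s ∈ {1, 2, 6}, s ≤ k}:
g(0) = mex{} = 0
g(1) = mex{0} = 1
g(2) = mex{0,1} = 2
g(3) = mex{1,2} = 0
g(4) = mex{0,2} = 1
g(5) = mex{0,1} = 2
g(6) = mex{0,1,2} = 3
g(7) = mex{1,2,3} = 0
g(8) = mex{0,2,3} = 1
So g(8) = 1.
The value of a disjunctive sum is the nim-sum of the parts.
Combined value = 1 ⊕ 1 = 0.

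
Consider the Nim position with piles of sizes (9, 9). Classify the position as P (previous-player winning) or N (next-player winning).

Nim-sum: 9 ^ 9 = 0.
The nim-sum is 0, so this is a P-position: the player to move is in a losing position under optimal play.

P-position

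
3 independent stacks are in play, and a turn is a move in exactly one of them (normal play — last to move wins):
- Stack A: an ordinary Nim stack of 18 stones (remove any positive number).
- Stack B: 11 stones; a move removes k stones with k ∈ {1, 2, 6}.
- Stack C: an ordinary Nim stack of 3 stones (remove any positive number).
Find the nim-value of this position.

16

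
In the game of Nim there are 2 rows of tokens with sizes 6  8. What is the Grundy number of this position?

14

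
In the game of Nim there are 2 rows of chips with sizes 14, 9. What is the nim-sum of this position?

Compute the nim-sum pairwise:
14 XOR 9 = 7

7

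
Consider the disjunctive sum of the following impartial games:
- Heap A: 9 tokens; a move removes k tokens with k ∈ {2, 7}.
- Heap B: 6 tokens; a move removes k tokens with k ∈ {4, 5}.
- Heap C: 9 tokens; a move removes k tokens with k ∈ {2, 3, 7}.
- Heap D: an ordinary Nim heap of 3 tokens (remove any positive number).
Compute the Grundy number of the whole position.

0

Grundy values for heap A (subtraction set {2, 7}):
k:     0  1  2  3  4  5  6  7  8  9
g(k):  0  0  1  1  0  0  1  1  2  0
So g(9) = 0.
Build the Grundy sequence for heap B with g(k) = mex{g(k−s) : s ∈ {4, 5}, s ≤ k}:
k:     0  1  2  3  4  5  6
g(k):  0  0  0  0  1  1  1
So g(6) = 1.
Grundy values for heap C (subtraction set {2, 3, 7}):
g(0) = mex{} = 0
g(1) = mex{} = 0
g(2) = mex{0} = 1
g(3) = mex{0} = 1
g(4) = mex{0,1} = 2
g(5) = mex{1} = 0
g(6) = mex{1,2} = 0
g(7) = mex{0,2} = 1
g(8) = mex{0} = 1
g(9) = mex{0,1} = 2
So g(9) = 2.
Heap D is a plain Nim heap of size 3, so its Grundy value is 3.
The value of a disjunctive sum is the nim-sum of the parts.
Combined value = 0 ⊕ 1 ⊕ 2 ⊕ 3 = 0.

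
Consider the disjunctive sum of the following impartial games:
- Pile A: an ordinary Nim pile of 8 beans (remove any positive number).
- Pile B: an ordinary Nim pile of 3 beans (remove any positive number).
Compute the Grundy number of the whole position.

Pile A is a plain Nim pile of size 8, so its Grundy value is 8.
Pile B is a plain Nim pile of size 3, so its Grundy value is 3.
By the Sprague-Grundy theorem, the Grundy value of a sum of independent games is the XOR of the component values.
Combined value = 8 ⊕ 3 = 11.

11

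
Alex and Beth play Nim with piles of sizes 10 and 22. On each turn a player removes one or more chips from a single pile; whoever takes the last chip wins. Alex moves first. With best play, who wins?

Alex wins

Nim-sum: 10 ⊕ 22 = 28.
The nim-sum is 28 ≠ 0, so this is an N-position: the player to move can win; Alex has a winning move.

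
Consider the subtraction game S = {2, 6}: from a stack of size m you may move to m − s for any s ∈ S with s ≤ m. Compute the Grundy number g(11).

Build the Grundy sequence with g(k) = mex{g(k−s) : s ∈ {2, 6}, s ≤ k}:
k:     0  1  2  3  4  5  6  7  8  9 10 11
g(k):  0  0  1  1  0  0  1  1  0  0  1  1
So g(11) = 1.

1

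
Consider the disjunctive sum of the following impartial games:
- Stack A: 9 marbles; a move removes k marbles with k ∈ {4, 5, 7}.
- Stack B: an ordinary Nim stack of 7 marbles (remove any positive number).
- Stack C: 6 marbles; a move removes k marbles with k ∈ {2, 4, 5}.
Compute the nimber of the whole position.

6

Build the Grundy sequence for stack A with g(k) = mex{g(k−s) : s ∈ {4, 5, 7}, s ≤ k}:
k:     0  1  2  3  4  5  6  7  8  9
g(k):  0  0  0  0  1  1  1  1  2  2
So g(9) = 2.
Stack B is a plain Nim stack of size 7, so its Grundy value is 7.
For stack C, compute g(0), g(1), … with moves {2, 4, 5}:
k:     0  1  2  3  4  5  6
g(k):  0  0  1  1  2  2  3
So g(6) = 3.
By the Sprague-Grundy theorem, the Grundy value of a sum of independent games is the XOR of the component values.
Combined value = 2 ⊕ 7 ⊕ 3 = 6.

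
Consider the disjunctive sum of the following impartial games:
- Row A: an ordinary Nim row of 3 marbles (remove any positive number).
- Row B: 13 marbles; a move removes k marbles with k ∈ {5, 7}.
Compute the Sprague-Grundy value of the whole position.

3

Row A is a plain Nim row of size 3, so its Grundy value is 3.
For row B, compute g(0), g(1), … with moves {5, 7}:
k:     0  1  2  3  4  5  6  7  8  9 10 11 12 13
g(k):  0  0  0  0  0  1  1  1  1  1  2  2  0  0
So g(13) = 0.
By the Sprague-Grundy theorem, the Grundy value of a sum of independent games is the XOR of the component values.
Combined value = 3 XOR 0 = 3.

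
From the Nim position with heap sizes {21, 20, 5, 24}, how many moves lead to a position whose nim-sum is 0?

3

Compute the nim-sum pairwise:
21 XOR 20 = 1
1 XOR 5 = 4
4 XOR 24 = 28
The overall nim-sum is X = 28. A heap of size p has a winning move iff p XOR X < p (reduce it to p XOR X).
  21: 21 XOR 28 = 9 < 21 — winning move (to 9).
  20: 20 XOR 28 = 8 < 20 — winning move (to 8).
  5: 5 XOR 28 = 25 ≥ 5 — no move.
  24: 24 XOR 28 = 4 < 24 — winning move (to 4).
That gives 3 winning moves.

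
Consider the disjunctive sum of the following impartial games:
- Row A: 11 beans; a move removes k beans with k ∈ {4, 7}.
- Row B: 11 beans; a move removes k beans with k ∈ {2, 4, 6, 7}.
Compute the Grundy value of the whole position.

1

Grundy values for row A (subtraction set {4, 7}):
k:     0  1  2  3  4  5  6  7  8  9 10 11
g(k):  0  0  0  0  1  1  1  1  2  2  2  0
So g(11) = 0.
Build the Grundy sequence for row B with g(k) = mex{g(k−s) : s ∈ {2, 4, 6, 7}, s ≤ k}:
k:     0  1  2  3  4  5  6  7  8  9 10 11
g(k):  0  0  1  1  2  2  3  3  4  0  0  1
So g(11) = 1.
By the Sprague-Grundy theorem, the Grundy value of a sum of independent games is the XOR of the component values.
Combined value = 0 ⊕ 1 = 1.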